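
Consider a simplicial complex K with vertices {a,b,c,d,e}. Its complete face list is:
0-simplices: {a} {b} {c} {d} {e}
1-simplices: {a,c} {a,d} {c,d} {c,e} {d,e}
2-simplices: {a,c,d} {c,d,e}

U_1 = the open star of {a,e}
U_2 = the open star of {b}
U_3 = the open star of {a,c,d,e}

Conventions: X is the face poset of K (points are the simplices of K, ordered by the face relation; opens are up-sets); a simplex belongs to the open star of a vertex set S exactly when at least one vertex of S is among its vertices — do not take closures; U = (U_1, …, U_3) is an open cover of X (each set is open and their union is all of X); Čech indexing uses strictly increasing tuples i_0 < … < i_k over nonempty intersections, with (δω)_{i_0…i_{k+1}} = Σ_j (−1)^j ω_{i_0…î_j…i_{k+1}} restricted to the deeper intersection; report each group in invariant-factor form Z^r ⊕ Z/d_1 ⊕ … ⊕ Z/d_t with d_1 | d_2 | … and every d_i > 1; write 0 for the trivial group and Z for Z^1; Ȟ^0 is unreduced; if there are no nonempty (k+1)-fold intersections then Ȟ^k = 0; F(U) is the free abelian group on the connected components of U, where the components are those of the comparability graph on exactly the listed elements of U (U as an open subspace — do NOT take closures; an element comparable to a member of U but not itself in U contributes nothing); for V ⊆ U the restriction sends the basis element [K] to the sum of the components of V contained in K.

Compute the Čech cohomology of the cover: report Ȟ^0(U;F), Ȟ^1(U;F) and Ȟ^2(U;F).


nonempty overlaps:
  U1={{a},{e},{a,c},{a,d},{c,e},{d,e},{a,c,d},{c,d,e}} U2={{b}} U3={{a},{c},{d},{e},{a,c},{a,d},{c,d},{c,e},{d,e},{a,c,d},{c,d,e}}
  U13={{a},{e},{a,c},{a,d},{c,e},{d,e},{a,c,d},{c,d,e}}
components per intersection:
  U1: {{a},{a,c},{a,d},{a,c,d}} {{e},{c,e},{d,e},{c,d,e}}
  U2: {{b}}
  U3: {{a},{c},{d},{e},{a,c},{a,d},{c,d},{c,e},{d,e},{a,c,d},{c,d,e}}
  U13: {{a},{a,c},{a,d},{a,c,d}} {{e},{c,e},{d,e},{c,d,e}}
C dims 4,2; δ0: rk 2, SNF 1^2
degree 0: 4−2−0 = 2 → Ȟ^0 ≅ Z^2
degree 1: 2−0−2 = 0 → Ȟ^1 ≅ 0
degree 2: 0−0−0 = 0 → Ȟ^2 ≅ 0

Ȟ^0 = Z^2, Ȟ^1 = 0, Ȟ^2 = 0


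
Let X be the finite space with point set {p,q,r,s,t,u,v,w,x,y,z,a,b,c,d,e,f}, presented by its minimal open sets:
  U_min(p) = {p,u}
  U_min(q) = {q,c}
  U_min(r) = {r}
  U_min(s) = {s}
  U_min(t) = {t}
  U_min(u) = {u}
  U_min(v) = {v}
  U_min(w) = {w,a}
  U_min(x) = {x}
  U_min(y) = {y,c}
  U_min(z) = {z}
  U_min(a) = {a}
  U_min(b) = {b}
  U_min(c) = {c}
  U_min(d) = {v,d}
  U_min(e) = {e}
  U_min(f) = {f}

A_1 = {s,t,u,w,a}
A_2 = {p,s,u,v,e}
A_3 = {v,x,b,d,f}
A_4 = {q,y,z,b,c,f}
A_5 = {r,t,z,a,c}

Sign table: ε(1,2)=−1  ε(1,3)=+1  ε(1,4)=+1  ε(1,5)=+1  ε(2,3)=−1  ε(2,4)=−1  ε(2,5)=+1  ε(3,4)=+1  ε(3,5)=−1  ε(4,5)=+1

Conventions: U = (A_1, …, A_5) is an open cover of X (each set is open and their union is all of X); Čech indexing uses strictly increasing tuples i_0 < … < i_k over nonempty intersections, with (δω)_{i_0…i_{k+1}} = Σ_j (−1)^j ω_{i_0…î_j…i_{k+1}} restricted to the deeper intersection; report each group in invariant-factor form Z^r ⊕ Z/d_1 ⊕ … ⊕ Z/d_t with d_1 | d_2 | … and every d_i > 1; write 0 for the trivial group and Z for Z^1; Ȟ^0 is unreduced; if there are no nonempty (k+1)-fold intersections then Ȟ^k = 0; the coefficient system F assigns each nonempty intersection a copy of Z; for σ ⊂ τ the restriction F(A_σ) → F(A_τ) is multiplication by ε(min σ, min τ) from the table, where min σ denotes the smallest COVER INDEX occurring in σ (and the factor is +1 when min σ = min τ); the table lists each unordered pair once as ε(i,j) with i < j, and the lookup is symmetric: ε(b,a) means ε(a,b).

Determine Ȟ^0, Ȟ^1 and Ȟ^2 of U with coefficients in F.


nerve simplices:
  A12={s,u} A15={t,a} A23={v} A34={b,f} A45={z,c}
C dims 5,5; δ0: rk 4, SNF 1^4
degree 0: 5−4−0 = 1 → Ȟ^0 ≅ Z
degree 1: 5−0−4 = 1 → Ȟ^1 ≅ Z
degree 2: 0−0−0 = 0 → Ȟ^2 ≅ 0

Ȟ^0 ≅ Z, Ȟ^1 ≅ Z and Ȟ^2 ≅ 0


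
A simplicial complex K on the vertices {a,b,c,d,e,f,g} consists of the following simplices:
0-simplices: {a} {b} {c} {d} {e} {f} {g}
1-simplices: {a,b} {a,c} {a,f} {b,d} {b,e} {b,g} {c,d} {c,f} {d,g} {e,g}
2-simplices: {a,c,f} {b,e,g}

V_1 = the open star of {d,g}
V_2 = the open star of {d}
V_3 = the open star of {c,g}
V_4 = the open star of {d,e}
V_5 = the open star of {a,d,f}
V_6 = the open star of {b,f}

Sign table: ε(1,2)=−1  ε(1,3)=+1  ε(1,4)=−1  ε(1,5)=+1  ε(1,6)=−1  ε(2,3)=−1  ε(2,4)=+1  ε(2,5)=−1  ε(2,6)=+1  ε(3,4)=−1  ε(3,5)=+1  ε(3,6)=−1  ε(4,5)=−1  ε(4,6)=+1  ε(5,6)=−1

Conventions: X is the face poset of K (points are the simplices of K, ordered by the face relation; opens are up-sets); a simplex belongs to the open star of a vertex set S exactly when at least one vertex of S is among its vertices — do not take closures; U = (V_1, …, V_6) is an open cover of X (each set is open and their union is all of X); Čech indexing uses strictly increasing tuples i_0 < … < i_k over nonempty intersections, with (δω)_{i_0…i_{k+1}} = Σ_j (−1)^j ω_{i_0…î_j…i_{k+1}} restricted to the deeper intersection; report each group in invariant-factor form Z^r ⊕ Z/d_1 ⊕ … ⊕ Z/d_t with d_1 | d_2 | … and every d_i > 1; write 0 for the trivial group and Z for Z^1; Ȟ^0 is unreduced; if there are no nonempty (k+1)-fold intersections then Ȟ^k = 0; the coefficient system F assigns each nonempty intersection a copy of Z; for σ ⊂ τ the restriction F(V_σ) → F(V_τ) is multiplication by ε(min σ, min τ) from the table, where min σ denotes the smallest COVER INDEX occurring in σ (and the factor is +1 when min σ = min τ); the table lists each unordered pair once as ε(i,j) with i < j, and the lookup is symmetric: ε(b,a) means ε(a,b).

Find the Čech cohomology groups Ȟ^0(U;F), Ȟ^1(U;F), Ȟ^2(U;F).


nerve simplices:
  V1={{d},{g},{b,d},{b,g},{c,d},{d,g},{e,g},{b,e,g}} V2={{d},{b,d},{c,d},{d,g}} V3={{c},{g},{a,c},{b,g},{c,d},{c,f},{d,g},{e,g},{a,c,f},{b,e,g}} V4={{d},{e},{b,d},{b,e},{c,d},{d,g},{e,g},{b,e,g}} V5={{a},{d},{f},{a,b},{a,c},{a,f},{b,d},{c,d},{c,f},{d,g},{a,c,f}} V6={{b},{f},{a,b},{a,f},{b,d},{b,e},{b,g},{c,f},{a,c,f},{b,e,g}}
  V12={{d},{b,d},{c,d},{d,g}} V13={{g},{b,g},{c,d},{d,g},{e,g},{b,e,g}} V14={{d},{b,d},{c,d},{d,g},{e,g},{b,e,g}} V15={{d},{b,d},{c,d},{d,g}} V16={{b,d},{b,g},{b,e,g}} V23={{c,d},{d,g}} V24={{d},{b,d},{c,d},{d,g}} V25={{d},{b,d},{c,d},{d,g}} V26={{b,d}} V34={{c,d},{d,g},{e,g},{b,e,g}} V35={{a,c},{c,d},{c,f},{d,g},{a,c,f}} V36={{b,g},{c,f},{a,c,f},{b,e,g}} V45={{d},{b,d},{c,d},{d,g}} V46={{b,d},{b,e},{b,e,g}} V56={{f},{a,b},{a,f},{b,d},{c,f},{a,c,f}}
  V123={{c,d},{d,g}} V124={{d},{b,d},{c,d},{d,g}} V125={{d},{b,d},{c,d},{d,g}} V126={{b,d}} V134={{c,d},{d,g},{e,g},{b,e,g}} V135={{c,d},{d,g}} V136={{b,g},{b,e,g}} V145={{d},{b,d},{c,d},{d,g}} V146={{b,d},{b,e,g}} V156={{b,d}} V234={{c,d},{d,g}} V235={{c,d},{d,g}} V245={{d},{b,d},{c,d},{d,g}} V246={{b,d}} V256={{b,d}} V345={{c,d},{d,g}} V346={{b,e,g}} V356={{c,f},{a,c,f}} V456={{b,d}}
  V1234={{c,d},{d,g}} V1235={{c,d},{d,g}} V1245={{d},{b,d},{c,d},{d,g}} V1246={{b,d}} V1256={{b,d}} V1345={{c,d},{d,g}} V1346={{b,e,g}} V1456={{b,d}} V2345={{c,d},{d,g}} V2456={{b,d}}
  V12345={{c,d},{d,g}} V12456={{b,d}}
C dims 6,15,19,10; δ0: rk 5, SNF 1^5; δ1: rk 10, SNF 1^10; δ2: rk 8, SNF 1^8
degree 0: 6−5−0 = 1 → Ȟ^0 ≅ Z
degree 1: 15−10−5 = 0 → Ȟ^1 ≅ 0
degree 2: 19−8−10 = 1 → Ȟ^2 ≅ Z

Ȟ^0 ≅ Z, Ȟ^1 ≅ 0 and Ȟ^2 ≅ Z


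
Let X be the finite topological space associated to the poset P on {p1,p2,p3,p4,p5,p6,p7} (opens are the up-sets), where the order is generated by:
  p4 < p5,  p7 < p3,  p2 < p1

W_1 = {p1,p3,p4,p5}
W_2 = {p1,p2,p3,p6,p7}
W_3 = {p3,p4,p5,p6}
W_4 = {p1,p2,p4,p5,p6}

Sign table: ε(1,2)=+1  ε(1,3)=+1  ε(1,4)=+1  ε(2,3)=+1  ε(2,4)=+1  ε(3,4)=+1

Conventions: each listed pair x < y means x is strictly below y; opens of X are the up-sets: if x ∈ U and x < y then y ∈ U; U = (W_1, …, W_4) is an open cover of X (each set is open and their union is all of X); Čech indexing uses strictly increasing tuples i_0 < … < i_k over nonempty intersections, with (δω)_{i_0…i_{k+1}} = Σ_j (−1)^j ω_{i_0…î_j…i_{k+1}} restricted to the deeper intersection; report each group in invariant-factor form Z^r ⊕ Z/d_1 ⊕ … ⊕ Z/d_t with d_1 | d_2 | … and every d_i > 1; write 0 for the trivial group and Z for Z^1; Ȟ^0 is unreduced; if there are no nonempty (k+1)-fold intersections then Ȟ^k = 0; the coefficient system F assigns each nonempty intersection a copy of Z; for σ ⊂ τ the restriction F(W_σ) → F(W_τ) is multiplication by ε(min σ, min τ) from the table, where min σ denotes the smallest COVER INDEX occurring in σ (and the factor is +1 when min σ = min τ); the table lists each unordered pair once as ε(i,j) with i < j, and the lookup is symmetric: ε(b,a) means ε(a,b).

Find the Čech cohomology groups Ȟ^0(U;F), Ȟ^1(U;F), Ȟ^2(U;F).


nerve simplices:
  W12={p1,p3} W13={p3,p4,p5} W14={p1,p4,p5} W23={p3,p6} W24={p1,p2,p6} W34={p4,p5,p6}
  W123={p3} W124={p1} W134={p4,p5} W234={p6}
C dims 4,6,4; δ0: rk 3, SNF 1^3; δ1: rk 3, SNF 1^3
degree 0: 4−3−0 = 1 → Ȟ^0 ≅ Z
degree 1: 6−3−3 = 0 → Ȟ^1 ≅ 0
degree 2: 4−0−3 = 1 → Ȟ^2 ≅ Z

Ȟ^0(U;F) ≅ Z, Ȟ^1(U;F) ≅ 0 and Ȟ^2(U;F) ≅ Z


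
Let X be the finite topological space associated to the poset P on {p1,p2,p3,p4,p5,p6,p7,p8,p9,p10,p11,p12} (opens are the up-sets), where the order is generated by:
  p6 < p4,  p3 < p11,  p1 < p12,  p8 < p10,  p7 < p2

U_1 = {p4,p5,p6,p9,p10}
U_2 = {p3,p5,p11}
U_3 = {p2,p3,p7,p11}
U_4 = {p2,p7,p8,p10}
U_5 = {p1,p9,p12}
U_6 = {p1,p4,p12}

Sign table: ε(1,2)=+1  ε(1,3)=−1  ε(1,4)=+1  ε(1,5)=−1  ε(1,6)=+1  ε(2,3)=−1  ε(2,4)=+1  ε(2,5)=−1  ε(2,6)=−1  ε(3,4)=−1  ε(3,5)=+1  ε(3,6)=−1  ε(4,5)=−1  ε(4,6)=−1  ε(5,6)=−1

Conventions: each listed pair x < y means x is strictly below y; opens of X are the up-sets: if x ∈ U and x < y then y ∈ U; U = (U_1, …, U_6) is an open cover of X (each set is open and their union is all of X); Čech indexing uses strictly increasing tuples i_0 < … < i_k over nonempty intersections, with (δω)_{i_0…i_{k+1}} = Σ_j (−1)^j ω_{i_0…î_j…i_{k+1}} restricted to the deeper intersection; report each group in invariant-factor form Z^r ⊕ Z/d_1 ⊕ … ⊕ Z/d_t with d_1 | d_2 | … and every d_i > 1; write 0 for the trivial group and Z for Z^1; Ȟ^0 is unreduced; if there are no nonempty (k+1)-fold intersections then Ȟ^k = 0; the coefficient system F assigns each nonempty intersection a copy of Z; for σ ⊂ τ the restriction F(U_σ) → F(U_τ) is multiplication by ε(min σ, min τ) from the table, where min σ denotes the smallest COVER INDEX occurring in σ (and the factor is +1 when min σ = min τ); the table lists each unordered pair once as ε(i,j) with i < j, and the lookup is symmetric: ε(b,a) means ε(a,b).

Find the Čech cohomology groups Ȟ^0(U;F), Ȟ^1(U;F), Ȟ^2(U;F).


Ȟ^0(U;F) ≅ Z,  Ȟ^1(U;F) ≅ Z^2,  Ȟ^2(U;F) ≅ 0

cover nerve:
  U12={p5} U14={p10} U15={p9} U16={p4} U23={p3,p11} U34={p2,p7} U56={p1,p12}
C dims 6,7; δ0: rk 5, SNF 1^5
Ȟ^0: (6−5)−0=1 ⇒ Z
Ȟ^1: (7−0)−5=2 ⇒ Z^2
Ȟ^2: (0−0)−0=0 ⇒ 0


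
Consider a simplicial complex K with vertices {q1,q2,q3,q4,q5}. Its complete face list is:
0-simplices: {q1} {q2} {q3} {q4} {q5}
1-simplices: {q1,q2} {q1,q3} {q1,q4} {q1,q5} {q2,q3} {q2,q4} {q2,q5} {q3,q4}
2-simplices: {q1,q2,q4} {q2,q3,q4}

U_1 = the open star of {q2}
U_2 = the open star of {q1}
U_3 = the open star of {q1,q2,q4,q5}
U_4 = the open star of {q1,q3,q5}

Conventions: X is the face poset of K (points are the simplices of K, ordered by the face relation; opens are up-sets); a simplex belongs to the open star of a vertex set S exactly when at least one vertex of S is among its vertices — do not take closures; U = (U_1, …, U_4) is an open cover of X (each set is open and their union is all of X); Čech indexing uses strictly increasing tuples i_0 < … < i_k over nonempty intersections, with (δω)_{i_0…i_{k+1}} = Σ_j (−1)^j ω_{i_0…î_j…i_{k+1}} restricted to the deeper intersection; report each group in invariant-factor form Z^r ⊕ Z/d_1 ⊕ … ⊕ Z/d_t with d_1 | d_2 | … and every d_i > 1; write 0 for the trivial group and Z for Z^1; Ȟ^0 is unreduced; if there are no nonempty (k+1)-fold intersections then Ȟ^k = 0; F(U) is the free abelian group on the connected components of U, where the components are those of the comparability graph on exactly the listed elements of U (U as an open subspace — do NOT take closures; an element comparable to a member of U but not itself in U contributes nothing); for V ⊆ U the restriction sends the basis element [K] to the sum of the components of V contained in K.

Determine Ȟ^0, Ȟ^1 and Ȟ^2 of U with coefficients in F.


intersection data:
  U1={{q2},{q1,q2},{q2,q3},{q2,q4},{q2,q5},{q1,q2,q4},{q2,q3,q4}} U2={{q1},{q1,q2},{q1,q3},{q1,q4},{q1,q5},{q1,q2,q4}} U3={{q1},{q2},{q4},{q5},{q1,q2},{q1,q3},{q1,q4},{q1,q5},{q2,q3},{q2,q4},{q2,q5},{q3,q4},{q1,q2,q4},{q2,q3,q4}} U4={{q1},{q3},{q5},{q1,q2},{q1,q3},{q1,q4},{q1,q5},{q2,q3},{q2,q5},{q3,q4},{q1,q2,q4},{q2,q3,q4}}
  U12={{q1,q2},{q1,q2,q4}} U13={{q2},{q1,q2},{q2,q3},{q2,q4},{q2,q5},{q1,q2,q4},{q2,q3,q4}} U14={{q1,q2},{q2,q3},{q2,q5},{q1,q2,q4},{q2,q3,q4}} U23={{q1},{q1,q2},{q1,q3},{q1,q4},{q1,q5},{q1,q2,q4}} U24={{q1},{q1,q2},{q1,q3},{q1,q4},{q1,q5},{q1,q2,q4}} U34={{q1},{q5},{q1,q2},{q1,q3},{q1,q4},{q1,q5},{q2,q3},{q2,q5},{q3,q4},{q1,q2,q4},{q2,q3,q4}}
  U123={{q1,q2},{q1,q2,q4}} U124={{q1,q2},{q1,q2,q4}} U134={{q1,q2},{q2,q3},{q2,q5},{q1,q2,q4},{q2,q3,q4}} U234={{q1},{q1,q2},{q1,q3},{q1,q4},{q1,q5},{q1,q2,q4}}
  U1234={{q1,q2},{q1,q2,q4}}
components per intersection:
  U1: {{q2},{q1,q2},{q2,q3},{q2,q4},{q2,q5},{q1,q2,q4},{q2,q3,q4}}
  U2: {{q1},{q1,q2},{q1,q3},{q1,q4},{q1,q5},{q1,q2,q4}}
  U3: {{q1},{q2},{q4},{q5},{q1,q2},{q1,q3},{q1,q4},{q1,q5},{q2,q3},{q2,q4},{q2,q5},{q3,q4},{q1,q2,q4},{q2,q3,q4}}
  U4: {{q1},{q3},{q5},{q1,q2},{q1,q3},{q1,q4},{q1,q5},{q2,q3},{q2,q5},{q3,q4},{q1,q2,q4},{q2,q3,q4}}
  U12: {{q1,q2},{q1,q2,q4}}
  U13: {{q2},{q1,q2},{q2,q3},{q2,q4},{q2,q5},{q1,q2,q4},{q2,q3,q4}}
  U14: {{q1,q2},{q1,q2,q4}} {{q2,q3},{q2,q3,q4}} {{q2,q5}}
  U23: {{q1},{q1,q2},{q1,q3},{q1,q4},{q1,q5},{q1,q2,q4}}
  U24: {{q1},{q1,q2},{q1,q3},{q1,q4},{q1,q5},{q1,q2,q4}}
  U34: {{q1},{q5},{q1,q2},{q1,q3},{q1,q4},{q1,q5},{q2,q5},{q1,q2,q4}} {{q2,q3},{q3,q4},{q2,q3,q4}}
  U123: {{q1,q2},{q1,q2,q4}}
  U124: {{q1,q2},{q1,q2,q4}}
  U134: {{q1,q2},{q1,q2,q4}} {{q2,q3},{q2,q3,q4}} {{q2,q5}}
  U234: {{q1},{q1,q2},{q1,q3},{q1,q4},{q1,q5},{q1,q2,q4}}
  U1234: {{q1,q2},{q1,q2,q4}}
C dims 4,9,6,1; δ0: rk 3, SNF 1^3; δ1: rk 5, SNF 1^5; δ2: rk 1, SNF 1^1
Ȟ^0 = (4 − 3) − 0 = 1, so Ȟ^0 ≅ Z
Ȟ^1 = (9 − 5) − 3 = 1, so Ȟ^1 ≅ Z
Ȟ^2 = (6 − 1) − 5 = 0, so Ȟ^2 ≅ 0

Ȟ^0(U;F) ≅ Z; Ȟ^1(U;F) ≅ Z; Ȟ^2(U;F) ≅ 0


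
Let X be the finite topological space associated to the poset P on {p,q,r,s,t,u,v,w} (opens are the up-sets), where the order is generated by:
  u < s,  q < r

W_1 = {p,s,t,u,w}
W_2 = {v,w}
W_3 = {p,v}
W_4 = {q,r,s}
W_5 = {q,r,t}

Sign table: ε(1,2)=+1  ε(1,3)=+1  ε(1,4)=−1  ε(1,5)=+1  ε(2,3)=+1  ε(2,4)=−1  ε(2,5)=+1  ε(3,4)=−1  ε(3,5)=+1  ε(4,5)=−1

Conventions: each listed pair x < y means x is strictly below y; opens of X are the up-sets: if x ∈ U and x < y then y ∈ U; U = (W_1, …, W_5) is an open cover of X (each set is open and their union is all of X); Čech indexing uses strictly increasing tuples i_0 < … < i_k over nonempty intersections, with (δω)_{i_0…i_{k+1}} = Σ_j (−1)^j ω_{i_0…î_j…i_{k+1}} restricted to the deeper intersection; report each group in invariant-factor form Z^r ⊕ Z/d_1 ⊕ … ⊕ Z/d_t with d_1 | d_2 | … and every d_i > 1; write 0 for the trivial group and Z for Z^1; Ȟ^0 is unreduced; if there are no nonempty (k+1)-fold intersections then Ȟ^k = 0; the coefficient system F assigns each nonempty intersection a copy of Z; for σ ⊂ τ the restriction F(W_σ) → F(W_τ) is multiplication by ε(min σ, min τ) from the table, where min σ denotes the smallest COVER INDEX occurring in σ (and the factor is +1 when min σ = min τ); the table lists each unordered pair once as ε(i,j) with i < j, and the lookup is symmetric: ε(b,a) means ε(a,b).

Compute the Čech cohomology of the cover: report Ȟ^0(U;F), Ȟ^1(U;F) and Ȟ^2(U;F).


nonempty intersections:
  W12={w} W13={p} W14={s} W15={t} W23={v} W45={q,r}
C dims 5,6; δ0: rk 4, SNF 1^4
Ȟ^0: (5−4)−0=1 ⇒ Z
Ȟ^1: (6−0)−4=2 ⇒ Z^2
Ȟ^2: (0−0)−0=0 ⇒ 0

Ȟ^0(U;F) ≅ Z, Ȟ^1(U;F) ≅ Z^2 and Ȟ^2(U;F) ≅ 0


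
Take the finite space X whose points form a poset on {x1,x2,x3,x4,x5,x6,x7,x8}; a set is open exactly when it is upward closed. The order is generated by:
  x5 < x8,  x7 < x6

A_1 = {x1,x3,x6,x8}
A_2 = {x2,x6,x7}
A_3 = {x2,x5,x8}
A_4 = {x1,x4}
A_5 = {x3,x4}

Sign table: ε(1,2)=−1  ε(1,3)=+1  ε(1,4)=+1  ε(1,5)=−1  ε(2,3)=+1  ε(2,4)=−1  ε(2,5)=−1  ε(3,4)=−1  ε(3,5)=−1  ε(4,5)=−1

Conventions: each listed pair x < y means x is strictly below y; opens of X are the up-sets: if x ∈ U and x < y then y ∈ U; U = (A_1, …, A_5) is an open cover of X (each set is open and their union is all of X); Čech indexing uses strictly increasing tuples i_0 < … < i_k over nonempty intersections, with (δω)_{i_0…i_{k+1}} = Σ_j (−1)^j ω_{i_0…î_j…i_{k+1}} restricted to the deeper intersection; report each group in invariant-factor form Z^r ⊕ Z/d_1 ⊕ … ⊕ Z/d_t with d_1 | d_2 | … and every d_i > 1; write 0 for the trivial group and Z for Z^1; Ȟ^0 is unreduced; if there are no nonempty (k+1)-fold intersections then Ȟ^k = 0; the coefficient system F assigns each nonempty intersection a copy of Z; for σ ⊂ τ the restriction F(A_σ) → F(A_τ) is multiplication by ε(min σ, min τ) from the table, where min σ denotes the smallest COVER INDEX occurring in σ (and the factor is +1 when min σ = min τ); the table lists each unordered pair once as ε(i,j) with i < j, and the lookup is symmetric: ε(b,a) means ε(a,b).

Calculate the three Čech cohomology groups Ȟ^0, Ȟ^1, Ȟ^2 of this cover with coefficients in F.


intersection data:
  A12={x6} A13={x8} A14={x1} A15={x3} A23={x2} A45={x4}
C dims 5,6; δ0: rk 5, SNF 1^4·2
Ȟ^0 = (5 − 5) − 0 = 0, so Ȟ^0 ≅ 0
Ȟ^1 = (6 − 0) − 5 = 1 plus torsion [2], so Ȟ^1 ≅ Z ⊕ Z/2
Ȟ^2 = (0 − 0) − 0 = 0, so Ȟ^2 ≅ 0

Ȟ^0(U;F) ≅ 0,  Ȟ^1(U;F) ≅ Z ⊕ Z/2,  Ȟ^2(U;F) ≅ 0


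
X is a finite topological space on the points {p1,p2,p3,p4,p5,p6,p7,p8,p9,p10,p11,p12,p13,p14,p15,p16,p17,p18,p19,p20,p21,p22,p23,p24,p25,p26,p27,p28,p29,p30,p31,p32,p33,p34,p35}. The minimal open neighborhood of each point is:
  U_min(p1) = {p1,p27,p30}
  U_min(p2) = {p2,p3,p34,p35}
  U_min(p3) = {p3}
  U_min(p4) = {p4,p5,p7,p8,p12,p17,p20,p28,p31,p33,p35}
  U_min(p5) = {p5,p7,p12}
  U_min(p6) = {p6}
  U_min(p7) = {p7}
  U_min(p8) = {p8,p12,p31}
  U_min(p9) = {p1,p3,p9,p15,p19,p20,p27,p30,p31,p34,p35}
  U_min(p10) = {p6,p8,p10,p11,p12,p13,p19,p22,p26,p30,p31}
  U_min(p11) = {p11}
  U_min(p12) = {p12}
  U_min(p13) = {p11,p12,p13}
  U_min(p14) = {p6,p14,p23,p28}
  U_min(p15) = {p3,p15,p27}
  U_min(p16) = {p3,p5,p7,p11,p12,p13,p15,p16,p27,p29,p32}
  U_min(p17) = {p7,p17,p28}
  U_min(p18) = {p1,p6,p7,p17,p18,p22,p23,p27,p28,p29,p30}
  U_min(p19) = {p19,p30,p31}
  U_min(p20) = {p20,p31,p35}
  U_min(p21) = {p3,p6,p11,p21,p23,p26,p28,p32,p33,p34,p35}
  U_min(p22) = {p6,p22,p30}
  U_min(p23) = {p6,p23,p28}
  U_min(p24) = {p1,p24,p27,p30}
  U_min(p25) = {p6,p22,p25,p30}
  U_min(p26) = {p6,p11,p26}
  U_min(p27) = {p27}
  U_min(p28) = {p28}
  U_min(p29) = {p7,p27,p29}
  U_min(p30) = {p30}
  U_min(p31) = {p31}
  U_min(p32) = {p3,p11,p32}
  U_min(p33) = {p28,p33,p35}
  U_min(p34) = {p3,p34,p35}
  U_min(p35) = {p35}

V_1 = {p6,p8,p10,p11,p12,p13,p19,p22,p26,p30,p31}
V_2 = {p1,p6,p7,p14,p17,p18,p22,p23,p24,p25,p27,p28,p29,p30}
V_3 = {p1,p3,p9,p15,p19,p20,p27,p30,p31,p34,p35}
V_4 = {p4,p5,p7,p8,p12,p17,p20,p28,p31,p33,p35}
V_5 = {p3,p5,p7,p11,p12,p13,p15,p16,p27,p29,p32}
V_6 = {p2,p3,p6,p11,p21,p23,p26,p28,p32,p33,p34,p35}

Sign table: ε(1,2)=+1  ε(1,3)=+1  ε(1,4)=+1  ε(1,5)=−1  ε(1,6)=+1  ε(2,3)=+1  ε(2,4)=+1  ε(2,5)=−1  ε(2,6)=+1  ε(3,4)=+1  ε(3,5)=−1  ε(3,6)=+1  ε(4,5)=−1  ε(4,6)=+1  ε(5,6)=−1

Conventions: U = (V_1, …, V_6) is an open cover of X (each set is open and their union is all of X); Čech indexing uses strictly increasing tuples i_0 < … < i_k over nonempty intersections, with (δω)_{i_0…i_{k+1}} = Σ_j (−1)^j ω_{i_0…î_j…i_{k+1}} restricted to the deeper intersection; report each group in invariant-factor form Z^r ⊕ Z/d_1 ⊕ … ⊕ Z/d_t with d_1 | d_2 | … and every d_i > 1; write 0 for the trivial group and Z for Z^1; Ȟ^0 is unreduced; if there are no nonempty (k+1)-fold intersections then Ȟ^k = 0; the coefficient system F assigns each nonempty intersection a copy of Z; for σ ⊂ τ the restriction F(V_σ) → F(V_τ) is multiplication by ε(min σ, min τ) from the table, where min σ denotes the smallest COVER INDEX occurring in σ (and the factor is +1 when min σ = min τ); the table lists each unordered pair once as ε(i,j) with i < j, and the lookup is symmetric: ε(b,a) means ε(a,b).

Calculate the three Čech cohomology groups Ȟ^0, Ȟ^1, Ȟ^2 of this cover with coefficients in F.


Ȟ^0 ≅ Z; Ȟ^1 ≅ 0; Ȟ^2 ≅ Z/2

nerve simplices:
  V12={p6,p22,p30} V13={p19,p30,p31} V14={p8,p12,p31} V15={p11,p12,p13} V16={p6,p11,p26} V23={p1,p27,p30} V24={p7,p17,p28} V25={p7,p27,p29} V26={p6,p23,p28} V34={p20,p31,p35} V35={p3,p15,p27} V36={p3,p34,p35} V45={p5,p7,p12} V46={p28,p33,p35} V56={p3,p11,p32}
  V123={p30} V126={p6} V134={p31} V145={p12} V156={p11} V235={p27} V245={p7} V246={p28} V346={p35} V356={p3}
C dims 6,15,10; δ0: rk 5, SNF 1^5; δ1: rk 10, SNF 1^9·2
degree 0: 6−5−0 = 1 → Ȟ^0 ≅ Z
degree 1: 15−10−5 = 0 → Ȟ^1 ≅ 0
degree 2: 10−0−10 = 0 plus torsion [2] → Ȟ^2 ≅ Z/2


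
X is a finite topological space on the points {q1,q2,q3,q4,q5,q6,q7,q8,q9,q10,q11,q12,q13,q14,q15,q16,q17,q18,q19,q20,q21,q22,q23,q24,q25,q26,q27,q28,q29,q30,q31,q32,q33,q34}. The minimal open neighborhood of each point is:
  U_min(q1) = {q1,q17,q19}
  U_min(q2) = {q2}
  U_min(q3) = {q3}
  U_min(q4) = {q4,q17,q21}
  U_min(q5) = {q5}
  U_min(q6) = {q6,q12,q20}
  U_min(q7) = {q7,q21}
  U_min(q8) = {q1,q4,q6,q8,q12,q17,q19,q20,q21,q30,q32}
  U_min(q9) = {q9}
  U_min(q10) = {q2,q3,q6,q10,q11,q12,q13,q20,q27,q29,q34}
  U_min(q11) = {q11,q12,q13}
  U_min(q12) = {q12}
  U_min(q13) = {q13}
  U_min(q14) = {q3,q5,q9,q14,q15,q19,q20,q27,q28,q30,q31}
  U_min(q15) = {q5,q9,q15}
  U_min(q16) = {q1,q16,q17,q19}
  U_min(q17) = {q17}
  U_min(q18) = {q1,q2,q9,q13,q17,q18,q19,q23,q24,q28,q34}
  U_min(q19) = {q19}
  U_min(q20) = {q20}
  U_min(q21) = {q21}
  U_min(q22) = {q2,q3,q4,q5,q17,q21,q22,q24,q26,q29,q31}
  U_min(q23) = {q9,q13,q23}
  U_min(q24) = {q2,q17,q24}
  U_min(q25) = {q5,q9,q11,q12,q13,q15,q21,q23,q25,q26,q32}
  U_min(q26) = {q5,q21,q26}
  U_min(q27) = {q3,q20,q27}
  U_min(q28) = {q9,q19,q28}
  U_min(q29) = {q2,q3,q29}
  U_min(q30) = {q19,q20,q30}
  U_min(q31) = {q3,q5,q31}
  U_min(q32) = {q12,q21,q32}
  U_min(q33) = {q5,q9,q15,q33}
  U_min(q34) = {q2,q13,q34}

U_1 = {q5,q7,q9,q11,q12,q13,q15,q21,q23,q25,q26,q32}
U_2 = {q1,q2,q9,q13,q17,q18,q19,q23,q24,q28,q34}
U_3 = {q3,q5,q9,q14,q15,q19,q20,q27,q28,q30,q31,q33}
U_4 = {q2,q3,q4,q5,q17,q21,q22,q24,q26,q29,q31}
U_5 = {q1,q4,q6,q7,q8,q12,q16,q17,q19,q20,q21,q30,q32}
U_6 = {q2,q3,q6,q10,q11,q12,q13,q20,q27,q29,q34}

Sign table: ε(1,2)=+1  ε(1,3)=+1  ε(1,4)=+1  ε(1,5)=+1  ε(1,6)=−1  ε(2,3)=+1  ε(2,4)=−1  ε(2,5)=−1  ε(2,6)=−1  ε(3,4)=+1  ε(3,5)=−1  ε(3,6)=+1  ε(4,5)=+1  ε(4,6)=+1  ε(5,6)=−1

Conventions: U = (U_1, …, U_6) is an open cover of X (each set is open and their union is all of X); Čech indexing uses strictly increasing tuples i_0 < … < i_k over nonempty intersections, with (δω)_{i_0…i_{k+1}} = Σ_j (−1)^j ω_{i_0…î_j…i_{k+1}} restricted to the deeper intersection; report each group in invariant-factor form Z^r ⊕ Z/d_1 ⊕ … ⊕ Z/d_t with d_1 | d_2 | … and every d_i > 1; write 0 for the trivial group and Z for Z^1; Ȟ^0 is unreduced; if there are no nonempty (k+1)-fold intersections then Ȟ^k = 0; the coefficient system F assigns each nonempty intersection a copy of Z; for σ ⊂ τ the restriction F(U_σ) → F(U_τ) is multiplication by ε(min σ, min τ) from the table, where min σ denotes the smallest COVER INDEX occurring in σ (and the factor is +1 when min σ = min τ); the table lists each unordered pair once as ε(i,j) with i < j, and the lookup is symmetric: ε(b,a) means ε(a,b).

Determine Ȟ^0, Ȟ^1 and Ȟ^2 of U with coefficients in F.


Ȟ^0 ≅ 0; Ȟ^1 ≅ Z/2; Ȟ^2 ≅ Z

nerve of the cover:
  U12={q9,q13,q23} U13={q5,q9,q15} U14={q5,q21,q26} U15={q7,q12,q21,q32} U16={q11,q12,q13} U23={q9,q19,q28} U24={q2,q17,q24} U25={q1,q17,q19} U26={q2,q13,q34} U34={q3,q5,q31} U35={q19,q20,q30} U36={q3,q20,q27} U45={q4,q17,q21} U46={q2,q3,q29} U56={q6,q12,q20}
  U123={q9} U126={q13} U134={q5} U145={q21} U156={q12} U235={q19} U245={q17} U246={q2} U346={q3} U356={q20}
C dims 6,15,10; δ0: rk 6, SNF 1^5·2; δ1: rk 9, SNF 1^9
Ȟ^0 = (6 − 6) − 0 = 0, so Ȟ^0 ≅ 0
Ȟ^1 = (15 − 9) − 6 = 0 plus torsion [2], so Ȟ^1 ≅ Z/2
Ȟ^2 = (10 − 0) − 9 = 1, so Ȟ^2 ≅ Z


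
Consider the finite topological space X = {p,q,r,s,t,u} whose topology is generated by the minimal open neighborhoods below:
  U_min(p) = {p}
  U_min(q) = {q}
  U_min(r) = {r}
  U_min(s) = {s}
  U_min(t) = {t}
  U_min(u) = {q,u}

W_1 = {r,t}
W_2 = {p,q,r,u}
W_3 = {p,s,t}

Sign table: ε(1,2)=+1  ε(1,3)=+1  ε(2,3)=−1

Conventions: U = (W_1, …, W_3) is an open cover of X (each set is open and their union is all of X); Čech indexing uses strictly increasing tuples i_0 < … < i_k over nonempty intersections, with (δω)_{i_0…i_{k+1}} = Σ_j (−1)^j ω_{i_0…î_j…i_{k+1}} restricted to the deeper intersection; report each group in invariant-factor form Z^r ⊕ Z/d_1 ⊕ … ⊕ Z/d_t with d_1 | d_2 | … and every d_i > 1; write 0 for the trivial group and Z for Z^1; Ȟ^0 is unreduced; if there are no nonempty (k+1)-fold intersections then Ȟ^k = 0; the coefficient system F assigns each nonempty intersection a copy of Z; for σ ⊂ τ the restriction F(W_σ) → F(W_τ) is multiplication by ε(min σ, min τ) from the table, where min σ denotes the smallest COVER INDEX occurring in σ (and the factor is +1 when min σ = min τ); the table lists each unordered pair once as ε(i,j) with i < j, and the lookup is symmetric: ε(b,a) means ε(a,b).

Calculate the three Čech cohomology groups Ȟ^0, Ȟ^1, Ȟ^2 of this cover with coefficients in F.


Ȟ^0(U;F) ≅ 0; Ȟ^1(U;F) ≅ Z/2; Ȟ^2(U;F) ≅ 0

nerve simplices:
  W12={r} W13={t} W23={p}
C dims 3,3; δ0: rk 3, SNF 1^2·2
degree 0: 3−3−0 = 0 → Ȟ^0 ≅ 0
degree 1: 3−0−3 = 0 plus torsion [2] → Ȟ^1 ≅ Z/2
degree 2: 0−0−0 = 0 → Ȟ^2 ≅ 0


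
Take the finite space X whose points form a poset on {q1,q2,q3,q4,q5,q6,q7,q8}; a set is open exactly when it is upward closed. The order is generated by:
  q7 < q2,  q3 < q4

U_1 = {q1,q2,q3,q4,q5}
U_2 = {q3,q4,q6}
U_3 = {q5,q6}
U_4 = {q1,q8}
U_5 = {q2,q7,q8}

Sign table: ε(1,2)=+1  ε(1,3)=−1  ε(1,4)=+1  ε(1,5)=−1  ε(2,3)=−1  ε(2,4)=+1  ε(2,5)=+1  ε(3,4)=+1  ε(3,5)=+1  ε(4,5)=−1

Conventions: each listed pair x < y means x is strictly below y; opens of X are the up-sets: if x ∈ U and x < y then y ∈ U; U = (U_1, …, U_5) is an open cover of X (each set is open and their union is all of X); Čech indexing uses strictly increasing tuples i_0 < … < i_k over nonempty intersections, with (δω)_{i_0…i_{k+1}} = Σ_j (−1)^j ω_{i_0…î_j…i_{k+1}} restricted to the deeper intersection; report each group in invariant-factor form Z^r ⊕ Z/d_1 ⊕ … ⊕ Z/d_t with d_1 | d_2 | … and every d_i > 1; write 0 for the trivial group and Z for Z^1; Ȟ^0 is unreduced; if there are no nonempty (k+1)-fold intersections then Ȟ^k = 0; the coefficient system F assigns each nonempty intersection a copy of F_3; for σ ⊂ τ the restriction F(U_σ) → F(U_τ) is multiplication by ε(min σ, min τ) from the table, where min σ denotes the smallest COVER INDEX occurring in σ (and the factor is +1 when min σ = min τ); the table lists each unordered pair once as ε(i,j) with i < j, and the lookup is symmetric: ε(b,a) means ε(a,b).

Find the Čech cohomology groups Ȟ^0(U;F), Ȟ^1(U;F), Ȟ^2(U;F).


Ȟ^0(U;F) ≅ Z/3; Ȟ^1(U;F) ≅ Z/3 ⊕ Z/3; Ȟ^2(U;F) ≅ 0

nerve of the cover:
  U12={q3,q4} U13={q5} U14={q1} U15={q2} U23={q6} U45={q8}
C dims 5,6; δ0: rk_F3 4
Ȟ^0 = (5 − 4) − 0 = 1, so Ȟ^0 ≅ Z/3
Ȟ^1 = (6 − 0) − 4 = 2, so Ȟ^1 ≅ Z/3 ⊕ Z/3
Ȟ^2 = (0 − 0) − 0 = 0, so Ȟ^2 ≅ 0


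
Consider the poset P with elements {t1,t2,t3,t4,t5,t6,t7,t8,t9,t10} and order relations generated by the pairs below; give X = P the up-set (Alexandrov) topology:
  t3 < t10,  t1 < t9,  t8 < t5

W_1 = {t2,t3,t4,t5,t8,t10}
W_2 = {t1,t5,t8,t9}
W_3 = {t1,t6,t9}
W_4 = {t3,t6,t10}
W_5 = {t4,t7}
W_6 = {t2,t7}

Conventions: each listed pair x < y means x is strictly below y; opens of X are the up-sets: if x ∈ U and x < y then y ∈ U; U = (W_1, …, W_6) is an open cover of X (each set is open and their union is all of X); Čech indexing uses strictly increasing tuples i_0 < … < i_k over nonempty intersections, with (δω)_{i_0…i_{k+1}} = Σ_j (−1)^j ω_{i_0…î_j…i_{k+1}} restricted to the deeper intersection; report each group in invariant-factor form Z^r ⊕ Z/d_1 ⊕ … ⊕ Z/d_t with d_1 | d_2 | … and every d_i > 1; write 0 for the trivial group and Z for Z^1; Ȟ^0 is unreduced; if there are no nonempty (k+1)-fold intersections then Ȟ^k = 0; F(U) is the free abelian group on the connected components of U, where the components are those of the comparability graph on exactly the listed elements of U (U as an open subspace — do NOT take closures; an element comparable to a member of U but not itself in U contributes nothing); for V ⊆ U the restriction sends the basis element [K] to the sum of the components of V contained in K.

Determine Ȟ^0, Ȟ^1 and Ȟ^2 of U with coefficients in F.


Ȟ^0(U;F) ≅ Z^7,  Ȟ^1(U;F) ≅ 0,  Ȟ^2(U;F) ≅ 0

nerve of the cover:
  W12={t5,t8} W14={t3,t10} W15={t4} W16={t2} W23={t1,t9} W34={t6} W56={t7}
components per intersection:
  W1: {t2} {t3,t10} {t4} {t5,t8}
  W2: {t1,t9} {t5,t8}
  W3: {t1,t9} {t6}
  W4: {t3,t10} {t6}
  W5: {t4} {t7}
  W6: {t2} {t7}
  W12: {t5,t8}
  W14: {t3,t10}
  W15: {t4}
  W16: {t2}
  W23: {t1,t9}
  W34: {t6}
  W56: {t7}
C dims 14,7; δ0: rk 7, SNF 1^7
Ȟ^0 = (14 − 7) − 0 = 7, so Ȟ^0 ≅ Z^7
Ȟ^1 = (7 − 0) − 7 = 0, so Ȟ^1 ≅ 0
Ȟ^2 = (0 − 0) − 0 = 0, so Ȟ^2 ≅ 0


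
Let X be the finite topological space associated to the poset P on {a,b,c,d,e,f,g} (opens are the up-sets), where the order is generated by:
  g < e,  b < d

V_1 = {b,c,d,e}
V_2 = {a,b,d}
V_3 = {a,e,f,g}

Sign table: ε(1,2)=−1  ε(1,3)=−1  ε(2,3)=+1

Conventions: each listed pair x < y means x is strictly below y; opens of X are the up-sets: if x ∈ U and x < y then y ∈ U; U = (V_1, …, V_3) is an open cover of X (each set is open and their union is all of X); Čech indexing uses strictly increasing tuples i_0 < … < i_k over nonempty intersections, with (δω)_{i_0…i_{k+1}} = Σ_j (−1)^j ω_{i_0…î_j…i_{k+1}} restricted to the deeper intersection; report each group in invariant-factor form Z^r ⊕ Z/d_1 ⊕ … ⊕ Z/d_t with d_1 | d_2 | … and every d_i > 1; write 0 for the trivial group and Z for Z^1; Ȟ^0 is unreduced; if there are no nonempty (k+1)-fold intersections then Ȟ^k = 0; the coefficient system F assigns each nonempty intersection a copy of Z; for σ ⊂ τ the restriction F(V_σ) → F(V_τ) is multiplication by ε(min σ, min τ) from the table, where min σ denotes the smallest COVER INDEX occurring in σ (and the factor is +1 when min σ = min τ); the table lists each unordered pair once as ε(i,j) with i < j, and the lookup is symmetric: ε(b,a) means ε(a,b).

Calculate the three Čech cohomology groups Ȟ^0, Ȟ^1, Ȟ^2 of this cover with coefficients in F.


intersection data:
  V12={b,d} V13={e} V23={a}
C dims 3,3; δ0: rk 2, SNF 1^2
Ȟ^0 = (3 − 2) − 0 = 1, so Ȟ^0 ≅ Z
Ȟ^1 = (3 − 0) − 2 = 1, so Ȟ^1 ≅ Z
Ȟ^2 = (0 − 0) − 0 = 0, so Ȟ^2 ≅ 0

Ȟ^0 = Z,  Ȟ^1 = Z,  Ȟ^2 = 0


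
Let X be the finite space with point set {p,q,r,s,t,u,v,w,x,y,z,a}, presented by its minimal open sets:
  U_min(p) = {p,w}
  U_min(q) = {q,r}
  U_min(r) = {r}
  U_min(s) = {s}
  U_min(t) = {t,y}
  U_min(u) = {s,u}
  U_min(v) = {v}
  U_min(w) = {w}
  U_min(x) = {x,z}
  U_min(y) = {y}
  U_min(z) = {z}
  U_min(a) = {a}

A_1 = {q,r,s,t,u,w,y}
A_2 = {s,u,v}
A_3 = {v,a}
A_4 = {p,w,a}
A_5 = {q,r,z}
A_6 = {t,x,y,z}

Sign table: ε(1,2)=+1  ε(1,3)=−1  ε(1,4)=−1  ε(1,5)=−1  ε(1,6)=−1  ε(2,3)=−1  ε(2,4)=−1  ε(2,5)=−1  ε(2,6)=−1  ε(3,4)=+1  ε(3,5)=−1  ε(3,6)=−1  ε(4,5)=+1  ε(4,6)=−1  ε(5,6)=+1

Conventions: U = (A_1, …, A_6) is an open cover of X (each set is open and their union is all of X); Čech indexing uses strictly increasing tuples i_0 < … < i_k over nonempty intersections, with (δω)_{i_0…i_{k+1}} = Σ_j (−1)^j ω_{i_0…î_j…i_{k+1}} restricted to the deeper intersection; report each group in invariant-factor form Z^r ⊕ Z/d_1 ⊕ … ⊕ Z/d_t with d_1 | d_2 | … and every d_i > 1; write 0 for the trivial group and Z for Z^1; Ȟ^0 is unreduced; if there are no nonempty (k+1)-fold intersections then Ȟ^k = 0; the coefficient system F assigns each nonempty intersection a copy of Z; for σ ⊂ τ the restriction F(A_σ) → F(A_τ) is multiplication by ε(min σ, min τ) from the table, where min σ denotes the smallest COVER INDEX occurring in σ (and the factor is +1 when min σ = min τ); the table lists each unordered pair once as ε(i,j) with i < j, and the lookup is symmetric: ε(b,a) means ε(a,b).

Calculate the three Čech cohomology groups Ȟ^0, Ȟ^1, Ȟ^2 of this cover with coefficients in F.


nonempty overlaps:
  A12={s,u} A14={w} A15={q,r} A16={t,y} A23={v} A34={a} A56={z}
C dims 6,7; δ0: rk 5, SNF 1^5
degree 0: 6−5−0 = 1 → Ȟ^0 ≅ Z
degree 1: 7−0−5 = 2 → Ȟ^1 ≅ Z^2
degree 2: 0−0−0 = 0 → Ȟ^2 ≅ 0

Ȟ^0 ≅ Z,  Ȟ^1 ≅ Z^2,  Ȟ^2 ≅ 0


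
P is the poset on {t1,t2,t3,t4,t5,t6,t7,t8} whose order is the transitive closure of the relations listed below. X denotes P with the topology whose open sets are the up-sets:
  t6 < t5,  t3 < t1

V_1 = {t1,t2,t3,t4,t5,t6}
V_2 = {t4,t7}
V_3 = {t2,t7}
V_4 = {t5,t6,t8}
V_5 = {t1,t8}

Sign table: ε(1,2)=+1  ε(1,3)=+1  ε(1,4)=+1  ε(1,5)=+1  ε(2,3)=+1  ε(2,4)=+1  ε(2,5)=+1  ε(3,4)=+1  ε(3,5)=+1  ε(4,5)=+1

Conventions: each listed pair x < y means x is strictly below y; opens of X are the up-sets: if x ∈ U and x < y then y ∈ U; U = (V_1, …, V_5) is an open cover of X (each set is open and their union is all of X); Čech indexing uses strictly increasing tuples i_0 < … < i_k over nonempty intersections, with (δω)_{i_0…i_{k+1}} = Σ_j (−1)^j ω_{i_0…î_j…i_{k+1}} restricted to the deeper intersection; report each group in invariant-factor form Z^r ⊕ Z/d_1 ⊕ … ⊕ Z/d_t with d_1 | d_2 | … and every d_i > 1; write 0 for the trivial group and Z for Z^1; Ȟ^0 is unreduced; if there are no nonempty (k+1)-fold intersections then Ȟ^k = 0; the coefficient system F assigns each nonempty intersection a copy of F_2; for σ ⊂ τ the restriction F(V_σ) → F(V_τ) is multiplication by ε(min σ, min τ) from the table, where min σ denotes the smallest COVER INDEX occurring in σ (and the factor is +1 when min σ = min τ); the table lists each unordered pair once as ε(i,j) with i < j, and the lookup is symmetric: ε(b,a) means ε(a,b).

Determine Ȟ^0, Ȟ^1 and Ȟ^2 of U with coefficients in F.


nonempty intersections:
  V12={t4} V13={t2} V14={t5,t6} V15={t1} V23={t7} V45={t8}
C dims 5,6; δ0: rk_F2 4
Ȟ^0: (5−4)−0=1 ⇒ Z/2
Ȟ^1: (6−0)−4=2 ⇒ Z/2 ⊕ Z/2
Ȟ^2: (0−0)−0=0 ⇒ 0

Ȟ^0 = Z/2, Ȟ^1 = Z/2 ⊕ Z/2, Ȟ^2 = 0


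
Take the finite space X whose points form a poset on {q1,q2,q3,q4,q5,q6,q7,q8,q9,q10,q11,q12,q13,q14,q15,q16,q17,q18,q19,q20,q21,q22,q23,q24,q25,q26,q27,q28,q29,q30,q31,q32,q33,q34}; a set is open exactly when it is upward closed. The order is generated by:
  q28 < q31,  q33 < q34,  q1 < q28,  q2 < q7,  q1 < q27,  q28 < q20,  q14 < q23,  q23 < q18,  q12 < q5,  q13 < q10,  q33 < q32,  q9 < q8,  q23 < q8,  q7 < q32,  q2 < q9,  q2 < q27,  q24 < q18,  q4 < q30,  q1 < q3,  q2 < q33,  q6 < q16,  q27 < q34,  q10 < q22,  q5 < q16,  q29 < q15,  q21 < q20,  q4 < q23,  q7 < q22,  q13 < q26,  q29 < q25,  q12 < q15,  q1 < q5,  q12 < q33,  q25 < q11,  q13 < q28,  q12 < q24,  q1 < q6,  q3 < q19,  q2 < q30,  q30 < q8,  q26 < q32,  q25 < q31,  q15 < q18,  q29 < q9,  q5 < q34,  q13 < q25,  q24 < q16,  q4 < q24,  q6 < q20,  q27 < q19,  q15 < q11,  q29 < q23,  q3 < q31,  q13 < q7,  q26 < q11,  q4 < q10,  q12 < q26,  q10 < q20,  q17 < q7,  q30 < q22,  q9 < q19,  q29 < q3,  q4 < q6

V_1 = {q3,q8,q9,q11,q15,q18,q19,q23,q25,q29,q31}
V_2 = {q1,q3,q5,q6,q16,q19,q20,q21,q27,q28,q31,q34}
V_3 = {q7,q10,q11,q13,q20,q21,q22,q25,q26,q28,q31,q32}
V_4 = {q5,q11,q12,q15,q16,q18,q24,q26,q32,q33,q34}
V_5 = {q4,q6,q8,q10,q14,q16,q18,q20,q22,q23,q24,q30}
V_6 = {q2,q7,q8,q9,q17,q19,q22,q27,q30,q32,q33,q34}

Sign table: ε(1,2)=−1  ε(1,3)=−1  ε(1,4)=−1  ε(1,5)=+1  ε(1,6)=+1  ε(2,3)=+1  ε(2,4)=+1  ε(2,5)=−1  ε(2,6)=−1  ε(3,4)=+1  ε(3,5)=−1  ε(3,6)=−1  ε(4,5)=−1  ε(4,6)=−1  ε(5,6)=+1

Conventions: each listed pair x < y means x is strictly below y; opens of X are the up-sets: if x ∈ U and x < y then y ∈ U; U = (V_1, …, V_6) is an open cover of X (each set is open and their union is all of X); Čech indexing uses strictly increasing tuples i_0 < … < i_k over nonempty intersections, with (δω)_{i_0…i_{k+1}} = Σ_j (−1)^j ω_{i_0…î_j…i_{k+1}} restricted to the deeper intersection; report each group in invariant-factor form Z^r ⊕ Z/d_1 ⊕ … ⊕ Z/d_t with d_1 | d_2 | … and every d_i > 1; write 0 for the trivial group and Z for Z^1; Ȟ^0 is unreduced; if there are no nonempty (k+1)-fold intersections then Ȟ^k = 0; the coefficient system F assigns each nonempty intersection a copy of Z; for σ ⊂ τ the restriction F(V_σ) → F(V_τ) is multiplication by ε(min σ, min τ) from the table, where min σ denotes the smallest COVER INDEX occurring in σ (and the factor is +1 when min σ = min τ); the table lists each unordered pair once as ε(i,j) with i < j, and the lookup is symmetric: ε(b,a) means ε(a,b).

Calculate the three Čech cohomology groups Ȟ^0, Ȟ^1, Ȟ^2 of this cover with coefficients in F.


nerve simplices:
  V12={q3,q19,q31} V13={q11,q25,q31} V14={q11,q15,q18} V15={q8,q18,q23} V16={q8,q9,q19} V23={q20,q21,q28,q31} V24={q5,q16,q34} V25={q6,q16,q20} V26={q19,q27,q34} V34={q11,q26,q32} V35={q10,q20,q22} V36={q7,q22,q32} V45={q16,q18,q24} V46={q32,q33,q34} V56={q8,q22,q30}
  V123={q31} V126={q19} V134={q11} V145={q18} V156={q8} V235={q20} V245={q16} V246={q34} V346={q32} V356={q22}
C dims 6,15,10; δ0: rk 5, SNF 1^5; δ1: rk 10, SNF 1^9·2
degree 0: 6−5−0 = 1 → Ȟ^0 ≅ Z
degree 1: 15−10−5 = 0 → Ȟ^1 ≅ 0
degree 2: 10−0−10 = 0 plus torsion [2] → Ȟ^2 ≅ Z/2

Ȟ^0 ≅ Z, Ȟ^1 ≅ 0, Ȟ^2 ≅ Z/2


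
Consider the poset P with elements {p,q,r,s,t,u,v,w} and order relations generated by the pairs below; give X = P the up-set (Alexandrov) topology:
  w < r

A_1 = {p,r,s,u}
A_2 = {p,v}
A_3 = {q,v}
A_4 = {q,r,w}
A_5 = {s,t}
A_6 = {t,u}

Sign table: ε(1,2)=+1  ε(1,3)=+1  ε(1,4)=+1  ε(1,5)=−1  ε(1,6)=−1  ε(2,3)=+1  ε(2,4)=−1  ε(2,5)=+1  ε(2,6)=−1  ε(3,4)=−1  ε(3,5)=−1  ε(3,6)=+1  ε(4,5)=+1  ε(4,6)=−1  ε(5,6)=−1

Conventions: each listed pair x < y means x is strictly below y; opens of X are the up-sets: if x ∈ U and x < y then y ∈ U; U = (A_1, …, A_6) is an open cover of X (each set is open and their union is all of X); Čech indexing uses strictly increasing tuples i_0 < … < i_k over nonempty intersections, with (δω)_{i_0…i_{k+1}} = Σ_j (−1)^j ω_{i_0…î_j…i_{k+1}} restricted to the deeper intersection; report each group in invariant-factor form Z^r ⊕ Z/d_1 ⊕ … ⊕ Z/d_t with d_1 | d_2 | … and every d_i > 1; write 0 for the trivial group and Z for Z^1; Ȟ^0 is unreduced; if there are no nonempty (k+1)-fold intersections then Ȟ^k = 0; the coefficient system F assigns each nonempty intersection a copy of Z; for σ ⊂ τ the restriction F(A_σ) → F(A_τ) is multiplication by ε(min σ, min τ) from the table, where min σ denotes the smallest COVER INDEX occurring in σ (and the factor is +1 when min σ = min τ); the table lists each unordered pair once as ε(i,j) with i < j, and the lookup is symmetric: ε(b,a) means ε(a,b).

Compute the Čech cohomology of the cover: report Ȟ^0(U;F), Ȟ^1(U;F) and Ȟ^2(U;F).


nonempty intersections:
  A12={p} A14={r} A15={s} A16={u} A23={v} A34={q} A56={t}
C dims 6,7; δ0: rk 6, SNF 1^5·2
Ȟ^0: (6−6)−0=0 ⇒ 0
Ȟ^1: (7−0)−6=1 plus torsion [2] ⇒ Z ⊕ Z/2
Ȟ^2: (0−0)−0=0 ⇒ 0

Ȟ^0(U;F) ≅ 0, Ȟ^1(U;F) ≅ Z ⊕ Z/2 and Ȟ^2(U;F) ≅ 0
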